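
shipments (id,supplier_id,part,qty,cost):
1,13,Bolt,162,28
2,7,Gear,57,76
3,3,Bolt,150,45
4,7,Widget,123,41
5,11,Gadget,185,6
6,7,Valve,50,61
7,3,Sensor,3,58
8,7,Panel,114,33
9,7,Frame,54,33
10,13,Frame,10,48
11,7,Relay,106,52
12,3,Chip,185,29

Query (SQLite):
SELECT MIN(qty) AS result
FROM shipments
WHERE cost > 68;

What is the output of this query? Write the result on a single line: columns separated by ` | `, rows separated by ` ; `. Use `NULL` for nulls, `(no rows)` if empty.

57

Rows where cost > 68 → qty values: [57].
MIN of non-NULL values = 57.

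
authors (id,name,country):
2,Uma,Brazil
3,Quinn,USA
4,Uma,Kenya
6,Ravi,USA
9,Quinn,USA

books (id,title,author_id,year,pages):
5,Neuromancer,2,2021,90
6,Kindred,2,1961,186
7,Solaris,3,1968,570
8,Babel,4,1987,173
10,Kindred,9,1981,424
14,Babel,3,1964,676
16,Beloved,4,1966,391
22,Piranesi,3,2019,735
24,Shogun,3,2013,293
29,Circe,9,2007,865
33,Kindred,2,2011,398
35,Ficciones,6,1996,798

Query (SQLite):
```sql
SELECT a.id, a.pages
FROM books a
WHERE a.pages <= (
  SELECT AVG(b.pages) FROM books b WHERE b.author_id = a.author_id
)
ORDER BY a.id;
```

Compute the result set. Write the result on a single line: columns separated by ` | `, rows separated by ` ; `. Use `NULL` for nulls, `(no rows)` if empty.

5 | 90 ; 6 | 186 ; 8 | 173 ; 10 | 424 ; 24 | 293 ; 35 | 798

For each books row a, compute AVG(pages) over rows sharing a.author_id.
Keep row a if a.pages <= that per-group AVG.
  author_id=2: AVG(pages) = 224.666667
  author_id=3: AVG(pages) = 568.5
  author_id=4: AVG(pages) = 282.0
  author_id=6: AVG(pages) = 798.0
  author_id=9: AVG(pages) = 644.5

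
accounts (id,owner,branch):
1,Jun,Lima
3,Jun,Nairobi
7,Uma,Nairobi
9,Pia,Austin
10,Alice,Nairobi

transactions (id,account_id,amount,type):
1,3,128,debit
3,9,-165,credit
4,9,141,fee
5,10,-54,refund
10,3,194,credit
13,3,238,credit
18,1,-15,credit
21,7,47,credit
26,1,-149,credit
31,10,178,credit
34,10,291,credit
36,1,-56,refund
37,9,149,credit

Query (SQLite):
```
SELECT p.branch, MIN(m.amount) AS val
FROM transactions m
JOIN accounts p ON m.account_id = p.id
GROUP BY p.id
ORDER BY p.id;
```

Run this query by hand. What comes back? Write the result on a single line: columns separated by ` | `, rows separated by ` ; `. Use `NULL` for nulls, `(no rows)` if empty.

Lima | -149 ; Nairobi | 128 ; Nairobi | 47 ; Austin | -165 ; Nairobi | -54

Join each transactions row to its accounts via account_id.
Group joined rows by accounts.id; compute MIN(m.amount) per group.
  1: ids {18, 26, 36} → MIN(m.amount)=-149
  3: ids {1, 10, 13} → MIN(m.amount)=128
  7: ids {21} → MIN(m.amount)=47
  9: ids {3, 4, 37} → MIN(m.amount)=-165
  10: ids {5, 31, 34} → MIN(m.amount)=-54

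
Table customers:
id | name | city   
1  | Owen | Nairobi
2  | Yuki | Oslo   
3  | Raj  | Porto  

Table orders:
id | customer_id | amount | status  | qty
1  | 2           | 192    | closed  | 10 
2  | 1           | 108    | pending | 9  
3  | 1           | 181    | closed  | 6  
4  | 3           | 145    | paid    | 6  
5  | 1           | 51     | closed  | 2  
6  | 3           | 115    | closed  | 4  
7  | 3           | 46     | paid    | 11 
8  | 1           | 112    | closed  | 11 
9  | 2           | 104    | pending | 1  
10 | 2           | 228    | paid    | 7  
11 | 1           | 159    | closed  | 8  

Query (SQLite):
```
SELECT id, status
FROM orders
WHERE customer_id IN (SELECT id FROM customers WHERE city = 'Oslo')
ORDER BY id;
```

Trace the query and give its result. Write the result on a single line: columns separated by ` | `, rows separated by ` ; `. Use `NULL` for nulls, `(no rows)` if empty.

Inner query: customers.id where city = 'Oslo'.
Outer: keep orders rows whose customer_id is in that set.
Inner query → {2}

1 | closed ; 9 | pending ; 10 | paid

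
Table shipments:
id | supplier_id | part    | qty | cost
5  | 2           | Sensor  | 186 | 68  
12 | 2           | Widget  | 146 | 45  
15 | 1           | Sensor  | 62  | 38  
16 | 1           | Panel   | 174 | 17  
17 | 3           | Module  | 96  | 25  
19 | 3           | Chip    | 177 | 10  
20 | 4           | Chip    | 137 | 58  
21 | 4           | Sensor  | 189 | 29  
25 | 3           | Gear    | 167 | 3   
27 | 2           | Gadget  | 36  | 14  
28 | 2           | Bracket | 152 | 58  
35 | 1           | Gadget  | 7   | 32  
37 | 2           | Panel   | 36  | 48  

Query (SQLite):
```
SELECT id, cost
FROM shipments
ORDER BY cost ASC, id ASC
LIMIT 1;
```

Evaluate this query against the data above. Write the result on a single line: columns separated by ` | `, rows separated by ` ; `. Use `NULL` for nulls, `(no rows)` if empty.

Sort by cost asc, tiebreak id asc: (3, id=25), (10, id=19), (14, id=27), (17, id=16) …. Take first 1.

25 | 3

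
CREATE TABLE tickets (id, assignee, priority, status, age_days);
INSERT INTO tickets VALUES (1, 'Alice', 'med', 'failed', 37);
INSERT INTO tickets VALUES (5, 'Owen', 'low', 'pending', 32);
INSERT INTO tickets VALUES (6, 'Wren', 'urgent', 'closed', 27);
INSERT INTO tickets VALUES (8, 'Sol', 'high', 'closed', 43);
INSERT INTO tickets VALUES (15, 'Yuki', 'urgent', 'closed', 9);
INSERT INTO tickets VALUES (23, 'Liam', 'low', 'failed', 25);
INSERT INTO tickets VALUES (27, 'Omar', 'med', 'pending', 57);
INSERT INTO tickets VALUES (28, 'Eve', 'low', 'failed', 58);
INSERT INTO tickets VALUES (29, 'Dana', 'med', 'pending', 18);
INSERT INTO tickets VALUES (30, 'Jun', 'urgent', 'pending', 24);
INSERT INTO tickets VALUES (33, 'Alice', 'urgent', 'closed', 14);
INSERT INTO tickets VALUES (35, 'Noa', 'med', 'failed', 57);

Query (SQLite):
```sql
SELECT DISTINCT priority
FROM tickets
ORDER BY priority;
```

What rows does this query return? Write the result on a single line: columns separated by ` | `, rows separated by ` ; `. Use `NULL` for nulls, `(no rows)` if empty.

Collect distinct priority values from tickets.

high ; low ; med ; urgent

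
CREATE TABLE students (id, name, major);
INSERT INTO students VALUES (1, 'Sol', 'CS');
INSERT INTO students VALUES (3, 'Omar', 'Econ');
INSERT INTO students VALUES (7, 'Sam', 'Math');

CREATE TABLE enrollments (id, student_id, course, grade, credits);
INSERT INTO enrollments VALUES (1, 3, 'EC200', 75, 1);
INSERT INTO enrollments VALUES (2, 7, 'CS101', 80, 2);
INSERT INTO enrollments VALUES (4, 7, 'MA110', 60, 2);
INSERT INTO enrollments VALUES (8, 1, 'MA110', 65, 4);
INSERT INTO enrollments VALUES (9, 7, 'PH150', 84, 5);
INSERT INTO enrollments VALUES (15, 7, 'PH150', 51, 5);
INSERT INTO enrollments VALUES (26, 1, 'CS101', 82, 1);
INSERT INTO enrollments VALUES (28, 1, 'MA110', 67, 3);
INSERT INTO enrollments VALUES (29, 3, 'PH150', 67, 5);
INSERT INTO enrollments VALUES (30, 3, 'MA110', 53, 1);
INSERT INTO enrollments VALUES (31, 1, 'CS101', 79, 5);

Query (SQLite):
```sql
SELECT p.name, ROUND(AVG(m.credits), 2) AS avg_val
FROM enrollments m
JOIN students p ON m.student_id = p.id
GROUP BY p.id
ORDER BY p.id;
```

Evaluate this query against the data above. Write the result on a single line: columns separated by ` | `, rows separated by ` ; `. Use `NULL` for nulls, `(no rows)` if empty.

Sol | 3.25 ; Omar | 2.33 ; Sam | 3.5

Join each enrollments row to its students via student_id.
Group joined rows by students.id; compute ROUND(AVG(m.credits), 2) per group.
  1: ids {8, 26, 28, 31} → ROUND(AVG(m.credits), 2)=3.25
  3: ids {1, 29, 30} → ROUND(AVG(m.credits), 2)=2.33
  7: ids {2, 4, 9, 15} → ROUND(AVG(m.credits), 2)=3.5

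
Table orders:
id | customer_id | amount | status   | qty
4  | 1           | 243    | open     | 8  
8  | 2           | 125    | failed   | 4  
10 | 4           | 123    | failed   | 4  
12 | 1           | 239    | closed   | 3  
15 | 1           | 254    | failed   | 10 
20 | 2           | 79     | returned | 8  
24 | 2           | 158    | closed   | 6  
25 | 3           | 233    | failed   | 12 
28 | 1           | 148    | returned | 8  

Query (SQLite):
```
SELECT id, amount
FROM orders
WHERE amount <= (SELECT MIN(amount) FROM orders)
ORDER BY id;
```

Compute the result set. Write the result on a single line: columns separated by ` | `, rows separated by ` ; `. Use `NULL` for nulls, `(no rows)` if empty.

20 | 79

Scalar subquery: MIN(amount) over all orders rows = 79.
Keep rows where amount <= that value.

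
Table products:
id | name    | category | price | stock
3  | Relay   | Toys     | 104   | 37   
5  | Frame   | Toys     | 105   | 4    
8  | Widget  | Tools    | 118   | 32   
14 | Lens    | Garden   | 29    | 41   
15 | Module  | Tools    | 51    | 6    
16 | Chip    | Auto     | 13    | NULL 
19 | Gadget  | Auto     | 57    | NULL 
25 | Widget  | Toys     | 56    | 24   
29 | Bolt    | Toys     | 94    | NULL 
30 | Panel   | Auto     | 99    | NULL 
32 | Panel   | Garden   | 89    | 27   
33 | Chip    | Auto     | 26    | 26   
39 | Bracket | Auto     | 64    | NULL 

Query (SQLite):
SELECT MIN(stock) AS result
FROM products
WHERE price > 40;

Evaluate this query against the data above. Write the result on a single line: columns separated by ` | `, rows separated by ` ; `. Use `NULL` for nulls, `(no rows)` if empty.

Rows where price > 40 → stock values: [37, 4, 32, 6, NULL, 24, NULL, NULL, 27, NULL].
MIN of non-NULL values = 4.

4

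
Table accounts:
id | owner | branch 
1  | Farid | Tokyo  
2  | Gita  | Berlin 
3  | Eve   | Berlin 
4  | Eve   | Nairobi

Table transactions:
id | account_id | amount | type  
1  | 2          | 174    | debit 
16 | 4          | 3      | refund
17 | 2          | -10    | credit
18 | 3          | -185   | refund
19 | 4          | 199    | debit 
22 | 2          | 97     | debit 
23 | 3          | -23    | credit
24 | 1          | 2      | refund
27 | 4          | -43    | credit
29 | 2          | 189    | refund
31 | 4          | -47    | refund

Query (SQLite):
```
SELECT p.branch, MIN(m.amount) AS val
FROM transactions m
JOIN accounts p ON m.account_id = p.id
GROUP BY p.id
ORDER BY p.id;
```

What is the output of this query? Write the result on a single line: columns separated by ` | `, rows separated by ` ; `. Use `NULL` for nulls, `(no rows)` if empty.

Tokyo | 2 ; Berlin | -10 ; Berlin | -185 ; Nairobi | -47

Join each transactions row to its accounts via account_id.
Group joined rows by accounts.id; compute MIN(m.amount) per group.
  1: ids {24} → MIN(m.amount)=2
  2: ids {1, 17, 22, 29} → MIN(m.amount)=-10
  3: ids {18, 23} → MIN(m.amount)=-185
  4: ids {16, 19, 27, 31} → MIN(m.amount)=-47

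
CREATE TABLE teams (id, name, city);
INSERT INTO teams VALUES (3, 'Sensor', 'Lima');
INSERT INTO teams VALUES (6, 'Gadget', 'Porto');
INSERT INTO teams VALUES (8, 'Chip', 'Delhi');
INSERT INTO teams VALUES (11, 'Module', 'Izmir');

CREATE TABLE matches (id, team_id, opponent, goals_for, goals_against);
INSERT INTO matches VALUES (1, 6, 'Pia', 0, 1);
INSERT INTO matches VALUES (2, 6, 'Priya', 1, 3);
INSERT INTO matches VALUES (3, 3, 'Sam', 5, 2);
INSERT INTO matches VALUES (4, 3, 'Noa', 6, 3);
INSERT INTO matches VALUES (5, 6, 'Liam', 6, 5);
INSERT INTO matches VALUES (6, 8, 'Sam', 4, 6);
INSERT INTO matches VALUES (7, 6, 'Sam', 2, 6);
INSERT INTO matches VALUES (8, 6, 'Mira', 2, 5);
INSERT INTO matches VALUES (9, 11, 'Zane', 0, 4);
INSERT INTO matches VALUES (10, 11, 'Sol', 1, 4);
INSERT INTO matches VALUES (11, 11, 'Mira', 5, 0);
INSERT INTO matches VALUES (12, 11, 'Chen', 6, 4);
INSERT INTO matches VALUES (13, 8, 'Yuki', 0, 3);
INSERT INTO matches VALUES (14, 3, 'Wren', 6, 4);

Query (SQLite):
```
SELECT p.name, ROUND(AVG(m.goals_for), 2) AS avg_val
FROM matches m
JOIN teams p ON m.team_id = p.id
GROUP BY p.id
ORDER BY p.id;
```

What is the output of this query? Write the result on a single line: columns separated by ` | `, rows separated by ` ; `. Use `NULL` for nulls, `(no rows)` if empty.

Join each matches row to its teams via team_id.
Group joined rows by teams.id; compute ROUND(AVG(m.goals_for), 2) per group.
  3: ids {3, 4, 14} → ROUND(AVG(m.goals_for), 2)=5.67
  6: ids {1, 2, 5, 7, 8} → ROUND(AVG(m.goals_for), 2)=2.2
  8: ids {6, 13} → ROUND(AVG(m.goals_for), 2)=2
  11: ids {9, 10, 11, 12} → ROUND(AVG(m.goals_for), 2)=3

Sensor | 5.67 ; Gadget | 2.2 ; Chip | 2 ; Module | 3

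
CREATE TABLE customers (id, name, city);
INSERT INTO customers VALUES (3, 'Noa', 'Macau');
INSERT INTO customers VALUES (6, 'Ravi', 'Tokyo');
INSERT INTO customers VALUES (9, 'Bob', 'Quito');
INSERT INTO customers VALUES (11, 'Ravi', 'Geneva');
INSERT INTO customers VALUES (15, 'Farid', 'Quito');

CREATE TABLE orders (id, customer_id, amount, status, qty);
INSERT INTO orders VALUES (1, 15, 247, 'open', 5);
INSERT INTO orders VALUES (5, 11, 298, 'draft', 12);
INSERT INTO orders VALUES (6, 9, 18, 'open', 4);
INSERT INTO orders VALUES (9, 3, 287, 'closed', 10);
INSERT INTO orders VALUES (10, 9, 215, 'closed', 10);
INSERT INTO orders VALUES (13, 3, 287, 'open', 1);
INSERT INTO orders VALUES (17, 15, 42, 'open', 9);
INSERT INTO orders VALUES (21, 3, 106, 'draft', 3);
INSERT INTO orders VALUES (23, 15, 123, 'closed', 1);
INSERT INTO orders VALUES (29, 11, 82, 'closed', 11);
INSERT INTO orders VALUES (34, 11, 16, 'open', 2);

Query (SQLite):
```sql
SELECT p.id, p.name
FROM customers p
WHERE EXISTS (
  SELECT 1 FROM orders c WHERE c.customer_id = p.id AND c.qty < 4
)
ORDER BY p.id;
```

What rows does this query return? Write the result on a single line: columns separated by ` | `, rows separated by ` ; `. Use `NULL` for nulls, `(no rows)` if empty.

For each customers row, check whether any orders with matching customer_id has qty < 4.
Keep rows where that is true.

3 | Noa ; 11 | Ravi ; 15 | Farid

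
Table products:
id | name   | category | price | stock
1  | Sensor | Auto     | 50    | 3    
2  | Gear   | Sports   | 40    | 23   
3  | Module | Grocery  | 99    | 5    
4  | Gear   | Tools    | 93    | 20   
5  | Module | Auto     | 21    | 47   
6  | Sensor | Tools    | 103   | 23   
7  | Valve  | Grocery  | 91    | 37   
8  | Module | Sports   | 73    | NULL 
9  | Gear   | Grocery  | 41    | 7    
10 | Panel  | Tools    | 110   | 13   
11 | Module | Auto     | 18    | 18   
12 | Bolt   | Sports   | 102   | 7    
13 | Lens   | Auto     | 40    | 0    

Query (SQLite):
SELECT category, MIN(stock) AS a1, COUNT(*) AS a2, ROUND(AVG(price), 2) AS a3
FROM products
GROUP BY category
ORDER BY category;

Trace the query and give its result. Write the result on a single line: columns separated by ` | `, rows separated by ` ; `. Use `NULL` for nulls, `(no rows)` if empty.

Group products by category.
Per group compute: MIN(stock), COUNT(*), ROUND(AVG(price), 2).
  Auto: ids {1, 5, 11, 13} → MIN(stock)=0, COUNT(*)=4, ROUND(AVG(price), 2)=32.25
  Grocery: ids {3, 7, 9} → MIN(stock)=5, COUNT(*)=3, ROUND(AVG(price), 2)=77
  Sports: ids {2, 8, 12} → MIN(stock)=7, COUNT(*)=3, ROUND(AVG(price), 2)=71.67
  Tools: ids {4, 6, 10} → MIN(stock)=13, COUNT(*)=3, ROUND(AVG(price), 2)=102

Auto | 0 | 4 | 32.25 ; Grocery | 5 | 3 | 77 ; Sports | 7 | 3 | 71.67 ; Tools | 13 | 3 | 102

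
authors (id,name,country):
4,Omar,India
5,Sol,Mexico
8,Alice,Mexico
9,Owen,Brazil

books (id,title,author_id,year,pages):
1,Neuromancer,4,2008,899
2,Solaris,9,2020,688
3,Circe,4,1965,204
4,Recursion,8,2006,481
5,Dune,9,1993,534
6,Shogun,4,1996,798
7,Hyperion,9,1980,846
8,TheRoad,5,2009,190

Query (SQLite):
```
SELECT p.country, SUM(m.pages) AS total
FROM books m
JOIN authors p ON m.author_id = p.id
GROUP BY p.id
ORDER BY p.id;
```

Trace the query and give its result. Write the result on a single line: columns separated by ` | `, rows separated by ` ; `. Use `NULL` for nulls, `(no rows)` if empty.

India | 1901 ; Mexico | 190 ; Mexico | 481 ; Brazil | 2068

Join each books row to its authors via author_id.
Group joined rows by authors.id; compute SUM(m.pages) per group.
  4: ids {1, 3, 6} → SUM(m.pages)=1901
  5: ids {8} → SUM(m.pages)=190
  8: ids {4} → SUM(m.pages)=481
  9: ids {2, 5, 7} → SUM(m.pages)=2068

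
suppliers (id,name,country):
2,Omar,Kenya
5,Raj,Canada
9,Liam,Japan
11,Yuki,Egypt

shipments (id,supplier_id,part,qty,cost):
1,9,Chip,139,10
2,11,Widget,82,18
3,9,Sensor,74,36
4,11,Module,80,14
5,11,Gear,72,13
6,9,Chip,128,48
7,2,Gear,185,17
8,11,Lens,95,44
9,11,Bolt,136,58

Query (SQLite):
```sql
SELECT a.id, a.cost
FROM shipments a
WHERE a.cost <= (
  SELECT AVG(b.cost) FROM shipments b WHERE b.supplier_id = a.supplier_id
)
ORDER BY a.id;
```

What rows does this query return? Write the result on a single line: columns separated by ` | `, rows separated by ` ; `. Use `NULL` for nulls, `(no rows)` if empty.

1 | 10 ; 2 | 18 ; 4 | 14 ; 5 | 13 ; 7 | 17

For each shipments row a, compute AVG(cost) over rows sharing a.supplier_id.
Keep row a if a.cost <= that per-group AVG.
  supplier_id=2: AVG(cost) = 17.0
  supplier_id=9: AVG(cost) = 31.333333
  supplier_id=11: AVG(cost) = 29.4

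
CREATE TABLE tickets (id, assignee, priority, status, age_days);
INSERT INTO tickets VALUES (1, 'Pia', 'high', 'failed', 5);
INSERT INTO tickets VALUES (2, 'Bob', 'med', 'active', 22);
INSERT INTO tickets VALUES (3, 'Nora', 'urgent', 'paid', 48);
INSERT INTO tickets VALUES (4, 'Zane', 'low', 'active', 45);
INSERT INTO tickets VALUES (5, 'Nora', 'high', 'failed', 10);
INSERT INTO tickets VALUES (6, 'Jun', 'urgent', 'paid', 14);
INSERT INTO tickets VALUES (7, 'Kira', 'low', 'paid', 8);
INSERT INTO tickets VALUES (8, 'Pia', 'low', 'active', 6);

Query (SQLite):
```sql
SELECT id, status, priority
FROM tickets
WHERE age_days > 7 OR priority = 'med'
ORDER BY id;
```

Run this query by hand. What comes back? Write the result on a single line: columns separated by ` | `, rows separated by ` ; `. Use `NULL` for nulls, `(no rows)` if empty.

age_days > 7: ids {2, 3, 4, 5, 6, 7}
priority = 'med': ids {2}
Combine with OR.

2 | active | med ; 3 | paid | urgent ; 4 | active | low ; 5 | failed | high ; 6 | paid | urgent ; 7 | paid | low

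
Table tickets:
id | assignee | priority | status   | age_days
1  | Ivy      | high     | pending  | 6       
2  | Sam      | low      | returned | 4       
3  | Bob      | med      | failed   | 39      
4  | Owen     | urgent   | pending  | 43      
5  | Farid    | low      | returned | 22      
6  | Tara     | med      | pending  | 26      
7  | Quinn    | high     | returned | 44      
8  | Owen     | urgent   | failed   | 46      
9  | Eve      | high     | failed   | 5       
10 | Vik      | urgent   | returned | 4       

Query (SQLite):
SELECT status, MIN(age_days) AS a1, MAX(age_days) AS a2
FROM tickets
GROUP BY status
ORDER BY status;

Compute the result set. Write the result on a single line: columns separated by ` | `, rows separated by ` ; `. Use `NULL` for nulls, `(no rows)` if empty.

failed | 5 | 46 ; pending | 6 | 43 ; returned | 4 | 44

Group tickets by status.
Per group compute: MIN(age_days), MAX(age_days).
  failed: ids {3, 8, 9} → MIN(age_days)=5, MAX(age_days)=46
  pending: ids {1, 4, 6} → MIN(age_days)=6, MAX(age_days)=43
  returned: ids {2, 5, 7, 10} → MIN(age_days)=4, MAX(age_days)=44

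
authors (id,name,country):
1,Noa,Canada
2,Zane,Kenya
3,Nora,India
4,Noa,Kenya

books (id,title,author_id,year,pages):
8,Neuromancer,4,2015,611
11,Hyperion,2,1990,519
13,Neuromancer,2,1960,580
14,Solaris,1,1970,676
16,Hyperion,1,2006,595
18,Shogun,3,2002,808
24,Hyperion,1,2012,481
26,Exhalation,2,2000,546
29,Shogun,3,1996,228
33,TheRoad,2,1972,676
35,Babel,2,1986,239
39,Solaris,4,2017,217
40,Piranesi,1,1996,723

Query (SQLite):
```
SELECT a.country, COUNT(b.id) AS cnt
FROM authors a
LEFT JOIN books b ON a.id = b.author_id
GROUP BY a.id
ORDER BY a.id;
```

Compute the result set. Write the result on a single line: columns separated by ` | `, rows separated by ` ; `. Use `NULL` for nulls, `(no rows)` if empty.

LEFT JOIN keeps every authors row; unmatched ones get NULL for books columns.
Group by authors.id and compute COUNT(b.id). COUNT(col) of an all-NULL group is 0.
  1: ids {14, 16, 24, 40} → COUNT(b.id)=4
  2: ids {11, 13, 26, 33, 35} → COUNT(b.id)=5
  3: ids {18, 29} → COUNT(b.id)=2
  4: ids {8, 39} → COUNT(b.id)=2

Canada | 4 ; Kenya | 5 ; India | 2 ; Kenya | 2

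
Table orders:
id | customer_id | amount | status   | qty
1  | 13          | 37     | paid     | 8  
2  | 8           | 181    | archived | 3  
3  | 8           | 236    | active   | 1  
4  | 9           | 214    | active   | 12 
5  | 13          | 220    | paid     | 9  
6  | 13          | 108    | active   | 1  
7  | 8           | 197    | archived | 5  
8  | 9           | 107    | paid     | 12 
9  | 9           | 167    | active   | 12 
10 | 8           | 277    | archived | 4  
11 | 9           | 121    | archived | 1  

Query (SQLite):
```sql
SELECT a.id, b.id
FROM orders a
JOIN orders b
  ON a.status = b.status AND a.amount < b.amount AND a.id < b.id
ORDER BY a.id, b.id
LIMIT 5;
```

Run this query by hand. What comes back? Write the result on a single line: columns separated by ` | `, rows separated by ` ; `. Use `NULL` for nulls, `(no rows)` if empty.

1 | 5 ; 1 | 8 ; 2 | 7 ; 2 | 10 ; 6 | 9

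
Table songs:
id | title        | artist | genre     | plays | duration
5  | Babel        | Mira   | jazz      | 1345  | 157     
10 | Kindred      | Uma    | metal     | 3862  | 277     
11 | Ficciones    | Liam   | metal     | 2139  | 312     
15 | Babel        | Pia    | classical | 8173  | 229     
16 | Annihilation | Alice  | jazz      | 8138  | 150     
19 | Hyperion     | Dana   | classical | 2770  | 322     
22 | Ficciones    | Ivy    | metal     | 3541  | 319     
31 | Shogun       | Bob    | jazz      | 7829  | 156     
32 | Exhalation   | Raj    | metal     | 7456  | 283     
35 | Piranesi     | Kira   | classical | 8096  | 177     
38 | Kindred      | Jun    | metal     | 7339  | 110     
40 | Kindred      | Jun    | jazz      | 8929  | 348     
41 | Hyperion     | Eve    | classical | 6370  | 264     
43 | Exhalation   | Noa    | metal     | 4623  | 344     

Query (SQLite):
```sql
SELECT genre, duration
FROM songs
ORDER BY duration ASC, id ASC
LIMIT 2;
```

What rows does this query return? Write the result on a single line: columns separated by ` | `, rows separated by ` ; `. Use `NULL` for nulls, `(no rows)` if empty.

Sort by duration asc, tiebreak id asc: (110, id=38), (150, id=16), (156, id=31), (157, id=5), (177, id=35) …. Take first 2.

metal | 110 ; jazz | 150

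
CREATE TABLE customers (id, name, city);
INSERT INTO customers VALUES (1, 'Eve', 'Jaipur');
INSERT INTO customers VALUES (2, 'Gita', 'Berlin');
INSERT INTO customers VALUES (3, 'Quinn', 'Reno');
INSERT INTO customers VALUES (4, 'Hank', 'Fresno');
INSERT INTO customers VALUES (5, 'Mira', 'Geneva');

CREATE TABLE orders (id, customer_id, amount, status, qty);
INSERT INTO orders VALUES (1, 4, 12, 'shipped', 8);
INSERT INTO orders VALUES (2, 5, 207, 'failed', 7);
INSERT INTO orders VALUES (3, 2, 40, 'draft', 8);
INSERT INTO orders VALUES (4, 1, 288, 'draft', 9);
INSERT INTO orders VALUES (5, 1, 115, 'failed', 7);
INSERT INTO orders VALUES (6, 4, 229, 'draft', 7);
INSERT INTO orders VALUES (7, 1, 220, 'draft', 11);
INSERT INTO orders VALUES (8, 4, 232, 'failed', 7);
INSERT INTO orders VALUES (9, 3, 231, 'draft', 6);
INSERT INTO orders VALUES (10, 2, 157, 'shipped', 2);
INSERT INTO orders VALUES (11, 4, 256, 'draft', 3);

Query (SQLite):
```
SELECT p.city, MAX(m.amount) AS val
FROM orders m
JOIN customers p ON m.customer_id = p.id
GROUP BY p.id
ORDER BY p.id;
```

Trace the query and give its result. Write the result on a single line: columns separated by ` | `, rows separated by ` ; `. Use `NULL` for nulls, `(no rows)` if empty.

Jaipur | 288 ; Berlin | 157 ; Reno | 231 ; Fresno | 256 ; Geneva | 207

Join each orders row to its customers via customer_id.
Group joined rows by customers.id; compute MAX(m.amount) per group.
  1: ids {4, 5, 7} → MAX(m.amount)=288
  2: ids {3, 10} → MAX(m.amount)=157
  3: ids {9} → MAX(m.amount)=231
  4: ids {1, 6, 8, 11} → MAX(m.amount)=256
  5: ids {2} → MAX(m.amount)=207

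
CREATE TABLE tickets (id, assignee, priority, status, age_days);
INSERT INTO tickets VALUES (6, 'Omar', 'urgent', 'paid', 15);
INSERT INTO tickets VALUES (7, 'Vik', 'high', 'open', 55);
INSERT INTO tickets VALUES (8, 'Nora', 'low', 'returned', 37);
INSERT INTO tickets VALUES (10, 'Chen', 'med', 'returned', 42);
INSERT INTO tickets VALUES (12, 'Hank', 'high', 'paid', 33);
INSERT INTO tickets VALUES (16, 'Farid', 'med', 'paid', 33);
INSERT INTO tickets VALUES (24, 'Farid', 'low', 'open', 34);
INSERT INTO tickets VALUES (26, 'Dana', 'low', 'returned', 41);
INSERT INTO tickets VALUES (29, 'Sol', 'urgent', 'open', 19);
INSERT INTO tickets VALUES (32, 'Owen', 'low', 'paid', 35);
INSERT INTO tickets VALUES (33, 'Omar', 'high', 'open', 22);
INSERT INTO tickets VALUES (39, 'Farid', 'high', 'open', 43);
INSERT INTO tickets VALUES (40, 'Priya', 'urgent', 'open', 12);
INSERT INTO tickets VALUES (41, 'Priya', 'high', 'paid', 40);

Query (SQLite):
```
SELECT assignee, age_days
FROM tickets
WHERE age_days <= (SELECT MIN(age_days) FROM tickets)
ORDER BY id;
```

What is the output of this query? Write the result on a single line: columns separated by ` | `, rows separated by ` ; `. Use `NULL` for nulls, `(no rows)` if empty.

Priya | 12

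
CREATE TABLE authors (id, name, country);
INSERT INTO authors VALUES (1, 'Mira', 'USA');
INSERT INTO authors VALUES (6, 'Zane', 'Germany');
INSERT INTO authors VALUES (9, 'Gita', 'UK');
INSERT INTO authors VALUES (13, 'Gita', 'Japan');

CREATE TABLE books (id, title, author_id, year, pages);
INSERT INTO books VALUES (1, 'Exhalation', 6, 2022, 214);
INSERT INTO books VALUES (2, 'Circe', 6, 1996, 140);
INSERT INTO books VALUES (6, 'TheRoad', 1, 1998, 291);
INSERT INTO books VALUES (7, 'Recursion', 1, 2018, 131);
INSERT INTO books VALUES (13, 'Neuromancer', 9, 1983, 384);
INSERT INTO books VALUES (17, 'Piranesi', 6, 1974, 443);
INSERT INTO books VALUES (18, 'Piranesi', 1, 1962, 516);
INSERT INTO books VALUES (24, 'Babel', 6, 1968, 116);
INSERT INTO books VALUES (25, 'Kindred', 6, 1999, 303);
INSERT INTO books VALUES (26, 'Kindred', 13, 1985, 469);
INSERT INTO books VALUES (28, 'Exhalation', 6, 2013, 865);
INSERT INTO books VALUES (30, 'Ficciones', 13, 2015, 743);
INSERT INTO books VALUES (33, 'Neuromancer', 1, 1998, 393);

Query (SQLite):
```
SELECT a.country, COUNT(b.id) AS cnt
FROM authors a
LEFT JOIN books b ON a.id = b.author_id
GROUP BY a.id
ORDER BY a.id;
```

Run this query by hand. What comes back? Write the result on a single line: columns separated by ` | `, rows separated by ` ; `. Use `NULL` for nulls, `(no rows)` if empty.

USA | 4 ; Germany | 6 ; UK | 1 ; Japan | 2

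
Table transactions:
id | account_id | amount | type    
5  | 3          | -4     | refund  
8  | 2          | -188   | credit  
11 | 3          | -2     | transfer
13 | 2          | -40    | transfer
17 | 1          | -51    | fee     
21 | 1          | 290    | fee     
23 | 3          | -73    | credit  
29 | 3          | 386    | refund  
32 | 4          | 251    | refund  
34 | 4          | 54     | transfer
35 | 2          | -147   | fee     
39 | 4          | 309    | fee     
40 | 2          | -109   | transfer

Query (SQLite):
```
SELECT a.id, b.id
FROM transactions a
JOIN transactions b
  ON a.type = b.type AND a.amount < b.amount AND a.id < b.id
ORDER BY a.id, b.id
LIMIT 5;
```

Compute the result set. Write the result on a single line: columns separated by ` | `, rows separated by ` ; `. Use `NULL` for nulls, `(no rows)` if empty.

Pairs (a,b) with same type, a.amount < b.amount, a.id < b.id.
type groups: credit:{8,23} fee:{17,21,35,39} refund:{5,29,32} transfer:{11,13,34,40}
Ordered by (a.id, b.id); first 5.

5 | 29 ; 5 | 32 ; 8 | 23 ; 11 | 34 ; 13 | 34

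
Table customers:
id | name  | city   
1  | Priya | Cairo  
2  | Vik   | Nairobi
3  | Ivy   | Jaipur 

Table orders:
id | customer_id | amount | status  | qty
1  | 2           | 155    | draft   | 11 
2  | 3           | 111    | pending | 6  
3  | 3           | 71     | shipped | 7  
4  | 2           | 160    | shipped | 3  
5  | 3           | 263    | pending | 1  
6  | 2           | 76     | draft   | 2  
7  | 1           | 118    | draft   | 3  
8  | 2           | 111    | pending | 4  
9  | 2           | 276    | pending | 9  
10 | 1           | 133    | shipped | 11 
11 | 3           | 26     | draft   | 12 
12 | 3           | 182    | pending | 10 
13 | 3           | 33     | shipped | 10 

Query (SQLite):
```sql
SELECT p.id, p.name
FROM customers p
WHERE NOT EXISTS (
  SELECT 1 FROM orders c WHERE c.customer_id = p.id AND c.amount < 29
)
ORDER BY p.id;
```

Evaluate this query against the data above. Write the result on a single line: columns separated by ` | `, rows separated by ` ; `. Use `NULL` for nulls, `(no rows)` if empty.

1 | Priya ; 2 | Vik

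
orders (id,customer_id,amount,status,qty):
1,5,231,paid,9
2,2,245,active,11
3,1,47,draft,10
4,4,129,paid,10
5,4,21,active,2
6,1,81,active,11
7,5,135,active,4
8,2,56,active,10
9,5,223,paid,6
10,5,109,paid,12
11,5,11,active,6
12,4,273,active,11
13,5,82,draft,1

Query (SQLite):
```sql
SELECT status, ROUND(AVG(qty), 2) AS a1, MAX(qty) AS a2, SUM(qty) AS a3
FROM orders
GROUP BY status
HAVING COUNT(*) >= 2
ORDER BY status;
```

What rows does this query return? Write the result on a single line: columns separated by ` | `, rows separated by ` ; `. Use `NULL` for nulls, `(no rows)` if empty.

active | 7.86 | 11 | 55 ; draft | 5.5 | 10 | 11 ; paid | 9.25 | 12 | 37

Group orders by status.
Per group compute: ROUND(AVG(qty), 2), MAX(qty), SUM(qty).
HAVING: drop groups with fewer than 2 rows.
  active: ids {2, 5, 6, 7, 8, 11, 12} → ROUND(AVG(qty), 2)=7.86, MAX(qty)=11, SUM(qty)=55
  draft: ids {3, 13} → ROUND(AVG(qty), 2)=5.5, MAX(qty)=10, SUM(qty)=11
  paid: ids {1, 4, 9, 10} → ROUND(AVG(qty), 2)=9.25, MAX(qty)=12, SUM(qty)=37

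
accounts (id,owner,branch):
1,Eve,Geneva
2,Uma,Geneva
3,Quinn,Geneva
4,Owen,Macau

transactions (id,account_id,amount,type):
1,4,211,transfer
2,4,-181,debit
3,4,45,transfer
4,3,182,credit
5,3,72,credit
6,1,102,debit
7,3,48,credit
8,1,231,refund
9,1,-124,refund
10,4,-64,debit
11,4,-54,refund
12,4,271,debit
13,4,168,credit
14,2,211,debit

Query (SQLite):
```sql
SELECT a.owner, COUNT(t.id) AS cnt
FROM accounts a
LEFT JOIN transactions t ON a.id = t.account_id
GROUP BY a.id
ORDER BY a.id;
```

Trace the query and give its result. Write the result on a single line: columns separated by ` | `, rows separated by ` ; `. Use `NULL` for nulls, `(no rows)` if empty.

LEFT JOIN keeps every accounts row; unmatched ones get NULL for transactions columns.
Group by accounts.id and compute COUNT(t.id). COUNT(col) of an all-NULL group is 0.
  1: ids {6, 8, 9} → COUNT(t.id)=3
  2: ids {14} → COUNT(t.id)=1
  3: ids {4, 5, 7} → COUNT(t.id)=3
  4: ids {1, 2, 3, 10, 11, 12, 13} → COUNT(t.id)=7

Eve | 3 ; Uma | 1 ; Quinn | 3 ; Owen | 7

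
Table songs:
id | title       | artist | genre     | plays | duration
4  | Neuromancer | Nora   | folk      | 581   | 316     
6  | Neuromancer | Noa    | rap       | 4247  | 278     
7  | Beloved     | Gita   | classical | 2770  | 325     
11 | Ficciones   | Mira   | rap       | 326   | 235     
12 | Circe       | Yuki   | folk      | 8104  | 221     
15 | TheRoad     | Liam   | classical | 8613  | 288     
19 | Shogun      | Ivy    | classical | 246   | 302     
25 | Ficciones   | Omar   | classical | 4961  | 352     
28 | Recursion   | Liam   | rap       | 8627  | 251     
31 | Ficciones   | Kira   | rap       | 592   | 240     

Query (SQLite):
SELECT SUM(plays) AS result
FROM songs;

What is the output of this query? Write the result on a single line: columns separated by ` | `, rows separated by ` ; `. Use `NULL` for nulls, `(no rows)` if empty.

All plays values: [581, 4247, 2770, 326, 8104, 8613, 246, 4961, 8627, 592].
SUM of non-NULL values = 39067.

39067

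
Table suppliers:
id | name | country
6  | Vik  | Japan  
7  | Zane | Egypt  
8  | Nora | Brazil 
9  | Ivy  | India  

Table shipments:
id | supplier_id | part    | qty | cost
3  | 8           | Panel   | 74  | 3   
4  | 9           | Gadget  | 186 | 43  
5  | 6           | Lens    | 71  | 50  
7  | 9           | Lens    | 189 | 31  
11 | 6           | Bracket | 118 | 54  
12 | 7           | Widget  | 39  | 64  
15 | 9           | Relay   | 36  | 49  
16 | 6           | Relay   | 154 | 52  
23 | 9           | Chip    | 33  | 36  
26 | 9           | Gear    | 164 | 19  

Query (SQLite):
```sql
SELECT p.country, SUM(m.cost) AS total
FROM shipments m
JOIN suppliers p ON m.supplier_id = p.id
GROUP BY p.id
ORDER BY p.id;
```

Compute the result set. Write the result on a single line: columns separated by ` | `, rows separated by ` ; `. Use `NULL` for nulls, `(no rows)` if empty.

Japan | 156 ; Egypt | 64 ; Brazil | 3 ; India | 178

Join each shipments row to its suppliers via supplier_id.
Group joined rows by suppliers.id; compute SUM(m.cost) per group.
  6: ids {5, 11, 16} → SUM(m.cost)=156
  7: ids {12} → SUM(m.cost)=64
  8: ids {3} → SUM(m.cost)=3
  9: ids {4, 7, 15, 23, 26} → SUM(m.cost)=178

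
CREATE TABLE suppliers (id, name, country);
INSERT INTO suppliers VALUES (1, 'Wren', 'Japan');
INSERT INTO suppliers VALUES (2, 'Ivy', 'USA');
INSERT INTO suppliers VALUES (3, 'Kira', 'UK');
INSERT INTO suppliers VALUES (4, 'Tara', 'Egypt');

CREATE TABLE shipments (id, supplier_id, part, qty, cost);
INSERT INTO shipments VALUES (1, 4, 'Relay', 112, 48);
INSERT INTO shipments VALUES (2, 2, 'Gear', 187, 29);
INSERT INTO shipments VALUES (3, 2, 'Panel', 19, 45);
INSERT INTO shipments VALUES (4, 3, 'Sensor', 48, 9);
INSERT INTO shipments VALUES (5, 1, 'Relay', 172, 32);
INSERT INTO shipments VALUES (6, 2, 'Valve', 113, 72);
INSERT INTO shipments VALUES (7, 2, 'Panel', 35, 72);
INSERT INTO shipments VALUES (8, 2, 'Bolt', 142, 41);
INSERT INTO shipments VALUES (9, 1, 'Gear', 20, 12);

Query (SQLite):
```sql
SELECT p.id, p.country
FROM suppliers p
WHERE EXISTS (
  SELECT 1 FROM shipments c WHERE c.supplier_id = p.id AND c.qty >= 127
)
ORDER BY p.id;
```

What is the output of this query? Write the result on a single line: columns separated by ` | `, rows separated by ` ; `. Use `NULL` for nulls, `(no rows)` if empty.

1 | Japan ; 2 | USA

For each suppliers row, check whether any shipments with matching supplier_id has qty >= 127.
Keep rows where that is true.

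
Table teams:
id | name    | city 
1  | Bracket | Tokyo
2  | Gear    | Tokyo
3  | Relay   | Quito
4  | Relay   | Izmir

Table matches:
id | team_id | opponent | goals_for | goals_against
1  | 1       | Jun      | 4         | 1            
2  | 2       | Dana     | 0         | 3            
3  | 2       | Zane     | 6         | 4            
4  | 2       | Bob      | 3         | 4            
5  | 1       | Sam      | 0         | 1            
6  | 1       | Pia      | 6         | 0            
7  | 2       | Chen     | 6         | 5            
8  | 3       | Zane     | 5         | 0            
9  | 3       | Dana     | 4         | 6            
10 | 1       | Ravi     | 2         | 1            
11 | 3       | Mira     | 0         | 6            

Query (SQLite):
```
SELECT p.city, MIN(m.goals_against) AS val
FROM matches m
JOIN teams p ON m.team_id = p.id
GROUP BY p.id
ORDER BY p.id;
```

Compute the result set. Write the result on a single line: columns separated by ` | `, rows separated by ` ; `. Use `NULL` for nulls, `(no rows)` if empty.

Tokyo | 0 ; Tokyo | 3 ; Quito | 0

Join each matches row to its teams via team_id.
Group joined rows by teams.id; compute MIN(m.goals_against) per group.
  1: ids {1, 5, 6, 10} → MIN(m.goals_against)=0
  2: ids {2, 3, 4, 7} → MIN(m.goals_against)=3
  3: ids {8, 9, 11} → MIN(m.goals_against)=0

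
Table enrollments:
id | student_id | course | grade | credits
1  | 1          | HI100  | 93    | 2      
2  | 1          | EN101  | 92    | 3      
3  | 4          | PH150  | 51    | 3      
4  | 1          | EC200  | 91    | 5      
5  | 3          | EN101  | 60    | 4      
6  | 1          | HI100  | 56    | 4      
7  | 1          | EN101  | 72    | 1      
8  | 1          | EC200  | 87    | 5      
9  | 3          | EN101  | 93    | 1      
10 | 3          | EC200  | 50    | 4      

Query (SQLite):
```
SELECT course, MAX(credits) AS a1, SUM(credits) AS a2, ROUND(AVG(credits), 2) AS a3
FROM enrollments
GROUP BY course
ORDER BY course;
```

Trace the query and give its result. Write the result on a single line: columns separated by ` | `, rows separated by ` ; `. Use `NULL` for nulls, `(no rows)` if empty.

Group enrollments by course.
Per group compute: MAX(credits), SUM(credits), ROUND(AVG(credits), 2).
  EC200: ids {4, 8, 10} → MAX(credits)=5, SUM(credits)=14, ROUND(AVG(credits), 2)=4.67
  EN101: ids {2, 5, 7, 9} → MAX(credits)=4, SUM(credits)=9, ROUND(AVG(credits), 2)=2.25
  HI100: ids {1, 6} → MAX(credits)=4, SUM(credits)=6, ROUND(AVG(credits), 2)=3
  PH150: ids {3} → MAX(credits)=3, SUM(credits)=3, ROUND(AVG(credits), 2)=3

EC200 | 5 | 14 | 4.67 ; EN101 | 4 | 9 | 2.25 ; HI100 | 4 | 6 | 3 ; PH150 | 3 | 3 | 3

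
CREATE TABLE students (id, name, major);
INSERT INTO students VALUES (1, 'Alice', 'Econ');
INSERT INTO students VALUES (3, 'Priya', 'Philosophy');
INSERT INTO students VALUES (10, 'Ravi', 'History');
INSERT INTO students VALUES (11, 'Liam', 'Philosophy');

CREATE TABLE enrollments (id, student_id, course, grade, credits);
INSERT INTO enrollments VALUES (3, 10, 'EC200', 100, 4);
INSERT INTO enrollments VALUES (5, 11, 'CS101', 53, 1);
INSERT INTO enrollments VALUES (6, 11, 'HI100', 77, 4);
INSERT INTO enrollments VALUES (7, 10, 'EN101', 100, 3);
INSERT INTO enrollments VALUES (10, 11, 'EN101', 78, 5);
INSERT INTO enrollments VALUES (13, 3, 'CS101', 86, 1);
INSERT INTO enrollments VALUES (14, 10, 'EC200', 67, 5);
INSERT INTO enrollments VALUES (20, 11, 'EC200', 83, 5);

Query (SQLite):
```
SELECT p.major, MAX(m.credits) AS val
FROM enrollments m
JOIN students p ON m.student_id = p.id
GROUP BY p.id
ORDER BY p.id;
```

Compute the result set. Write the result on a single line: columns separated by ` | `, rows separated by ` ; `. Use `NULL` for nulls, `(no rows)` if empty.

Join each enrollments row to its students via student_id.
Group joined rows by students.id; compute MAX(m.credits) per group.
  3: ids {13} → MAX(m.credits)=1
  10: ids {3, 7, 14} → MAX(m.credits)=5
  11: ids {5, 6, 10, 20} → MAX(m.credits)=5

Philosophy | 1 ; History | 5 ; Philosophy | 5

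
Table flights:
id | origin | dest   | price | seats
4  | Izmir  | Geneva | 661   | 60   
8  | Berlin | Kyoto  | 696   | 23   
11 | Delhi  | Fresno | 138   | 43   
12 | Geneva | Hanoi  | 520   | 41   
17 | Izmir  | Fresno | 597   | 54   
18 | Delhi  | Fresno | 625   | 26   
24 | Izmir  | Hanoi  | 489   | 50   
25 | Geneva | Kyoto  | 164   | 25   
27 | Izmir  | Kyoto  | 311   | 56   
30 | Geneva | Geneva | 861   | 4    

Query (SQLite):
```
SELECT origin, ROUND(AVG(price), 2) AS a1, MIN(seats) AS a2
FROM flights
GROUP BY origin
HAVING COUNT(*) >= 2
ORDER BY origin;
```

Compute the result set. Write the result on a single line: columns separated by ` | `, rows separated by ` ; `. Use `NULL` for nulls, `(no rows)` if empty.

Delhi | 381.5 | 26 ; Geneva | 515 | 4 ; Izmir | 514.5 | 50

Group flights by origin.
Per group compute: ROUND(AVG(price), 2), MIN(seats).
HAVING: drop groups with fewer than 2 rows.
  Berlin: ids {8} → ROUND(AVG(price), 2)=696, MIN(seats)=23
  Delhi: ids {11, 18} → ROUND(AVG(price), 2)=381.5, MIN(seats)=26
  Geneva: ids {12, 25, 30} → ROUND(AVG(price), 2)=515, MIN(seats)=4
  Izmir: ids {4, 17, 24, 27} → ROUND(AVG(price), 2)=514.5, MIN(seats)=50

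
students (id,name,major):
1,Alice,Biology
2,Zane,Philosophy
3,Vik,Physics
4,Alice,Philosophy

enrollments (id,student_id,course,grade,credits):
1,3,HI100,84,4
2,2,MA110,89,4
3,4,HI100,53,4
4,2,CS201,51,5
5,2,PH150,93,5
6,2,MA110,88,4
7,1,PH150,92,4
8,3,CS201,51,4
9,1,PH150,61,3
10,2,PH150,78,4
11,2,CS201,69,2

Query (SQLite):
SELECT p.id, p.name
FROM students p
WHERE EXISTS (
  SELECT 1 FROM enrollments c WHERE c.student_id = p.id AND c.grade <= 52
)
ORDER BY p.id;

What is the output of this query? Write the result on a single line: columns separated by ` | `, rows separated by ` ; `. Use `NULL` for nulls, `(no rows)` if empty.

2 | Zane ; 3 | Vik

For each students row, check whether any enrollments with matching student_id has grade <= 52.
Keep rows where that is true.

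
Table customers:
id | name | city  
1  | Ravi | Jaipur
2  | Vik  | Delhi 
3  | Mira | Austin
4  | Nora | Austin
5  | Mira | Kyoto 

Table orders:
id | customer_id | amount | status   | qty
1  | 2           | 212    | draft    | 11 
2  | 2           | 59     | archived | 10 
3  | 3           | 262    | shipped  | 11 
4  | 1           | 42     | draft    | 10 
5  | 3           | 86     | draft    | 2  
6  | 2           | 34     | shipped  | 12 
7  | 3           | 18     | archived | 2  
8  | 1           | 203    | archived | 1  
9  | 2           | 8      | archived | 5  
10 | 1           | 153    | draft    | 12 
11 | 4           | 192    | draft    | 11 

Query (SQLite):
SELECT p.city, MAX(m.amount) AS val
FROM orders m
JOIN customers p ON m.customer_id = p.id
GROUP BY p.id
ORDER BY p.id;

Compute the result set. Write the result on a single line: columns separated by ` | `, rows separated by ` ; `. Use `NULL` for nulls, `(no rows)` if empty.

Jaipur | 203 ; Delhi | 212 ; Austin | 262 ; Austin | 192

Join each orders row to its customers via customer_id.
Group joined rows by customers.id; compute MAX(m.amount) per group.
  1: ids {4, 8, 10} → MAX(m.amount)=203
  2: ids {1, 2, 6, 9} → MAX(m.amount)=212
  3: ids {3, 5, 7} → MAX(m.amount)=262
  4: ids {11} → MAX(m.amount)=192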